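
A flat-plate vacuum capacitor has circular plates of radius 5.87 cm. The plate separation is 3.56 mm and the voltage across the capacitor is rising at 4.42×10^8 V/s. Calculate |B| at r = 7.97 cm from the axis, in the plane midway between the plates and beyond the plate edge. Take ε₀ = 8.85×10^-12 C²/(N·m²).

2.98×10^-8 T

dE/dt = (dV/dt)/d = 1.242×10^11 V/(m·s); I_d = ε₀(πR²)(dE/dt) = (8.85×10^-12)(0.01082)(1.242×10^11) = 0.01189 A.
Outside the plates the loop encloses all of I_d, so B·2πr = μ₀ I_d and B = 2.98×10^-8 T.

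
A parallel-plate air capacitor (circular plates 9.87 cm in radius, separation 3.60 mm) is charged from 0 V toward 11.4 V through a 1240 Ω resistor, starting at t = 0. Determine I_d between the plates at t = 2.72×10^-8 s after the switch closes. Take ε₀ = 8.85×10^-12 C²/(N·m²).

C = ε₀A/d = (8.85×10^-12)(0.03060)/(3.60×10^-3) = 7.523×10^-11 F and τ = RC = 9.329×10^-8 s. I_d in the gap equals the RC charging current.
I_d(t) = (V₀/R) e^(−t/τ) = 9.194×10^-3 · e^(−0.2916) = 6.87×10^-3 A.

6.87×10^-3 A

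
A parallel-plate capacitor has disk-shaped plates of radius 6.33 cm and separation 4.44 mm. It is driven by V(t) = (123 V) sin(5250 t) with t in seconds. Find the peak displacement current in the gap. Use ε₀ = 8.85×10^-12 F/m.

1.62×10^-5 A

C = ε₀A/d = (8.85×10^-12)(0.01259)/(4.44×10^-3) = 2.509×10^-11 F; ω = 5250 rad/s.
I_d = C dV/dt, so |I_d|_max = C V₀ ω = (2.509×10^-11)(123)(5250) = 1.62×10^-5 A.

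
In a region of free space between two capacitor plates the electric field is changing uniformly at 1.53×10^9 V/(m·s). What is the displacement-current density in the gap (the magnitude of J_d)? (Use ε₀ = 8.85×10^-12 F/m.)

J_d = ε₀ ∂E/∂t, so J_d = 0.0135 A/m².

0.0135 A/m²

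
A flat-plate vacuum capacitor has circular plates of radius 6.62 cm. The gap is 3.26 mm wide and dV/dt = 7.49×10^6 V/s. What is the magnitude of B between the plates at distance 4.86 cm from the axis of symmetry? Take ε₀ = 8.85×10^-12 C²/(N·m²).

6.21×10^-10 T

dE/dt = (dV/dt)/d = 2.298×10^9 V/(m·s); I_d = ε₀(πR²)(dE/dt) = (8.85×10^-12)(0.01377)(2.298×10^9) = 2.800×10^-4 A.
An Ampèrian loop of radius r encloses a fraction (r/R)² of I_d. Then B·2πr = μ₀ I_d (r/R)², giving B = μ₀ I_d r/(2πR²) = 6.21×10^-10 T.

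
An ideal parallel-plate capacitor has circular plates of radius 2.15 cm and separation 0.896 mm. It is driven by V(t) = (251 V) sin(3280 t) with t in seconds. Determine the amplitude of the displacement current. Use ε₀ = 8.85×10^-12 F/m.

The displacement current equals the conduction current C dV/dt, which peaks at C V₀ ω.
With C = ε₀A/d = (8.85×10^-12)(1.452×10^-3)/(8.96×10^-4) = 1.434×10^-11 F and ω = 3280 rad/s, I_d,max = (1.434×10^-11)(251)(3280) = 1.18×10^-5 A.

1.18×10^-5 A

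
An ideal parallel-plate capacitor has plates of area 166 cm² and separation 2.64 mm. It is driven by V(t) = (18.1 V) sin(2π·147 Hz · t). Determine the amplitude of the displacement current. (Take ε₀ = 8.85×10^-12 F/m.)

(dE/dt)_max = V₀ω/d = 6.332×10^6 V/(m·s); ω = 2πf = 923.6 rad/s.
I_d,max = ε₀ A (dE/dt)_max = (8.85×10^-12)(0.0166)(6.332×10^6) = 9.30×10^-7 A.

9.30×10^-7 A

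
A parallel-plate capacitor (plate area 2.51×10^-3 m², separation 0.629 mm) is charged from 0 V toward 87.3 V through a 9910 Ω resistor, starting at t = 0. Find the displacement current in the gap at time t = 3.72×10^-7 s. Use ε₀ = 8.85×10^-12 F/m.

3.04×10^-3 A

C = ε₀A/d = (8.85×10^-12)(2.51×10^-3)/(6.29×10^-4) = 3.532×10^-11 F and τ = RC = 3.500×10^-7 s. I_d in the gap equals the RC charging current.
I_d(t) = (V₀/R) e^(−t/τ) = 8.809×10^-3 · e^(−1.063) = 3.04×10^-3 A.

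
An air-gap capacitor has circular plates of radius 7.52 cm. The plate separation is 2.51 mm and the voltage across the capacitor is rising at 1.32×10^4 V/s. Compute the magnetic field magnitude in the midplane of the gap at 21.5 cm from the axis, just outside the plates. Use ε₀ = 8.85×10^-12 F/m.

7.69×10^-13 T

dE/dt = (dV/dt)/d = 5.259×10^6 V/(m·s); I_d = ε₀(πR²)(dE/dt) = (8.85×10^-12)(0.01777)(5.259×10^6) = 8.271×10^-7 A.
Outside the plates the loop encloses all of I_d, so B·2πr = μ₀ I_d and B = 7.69×10^-13 T.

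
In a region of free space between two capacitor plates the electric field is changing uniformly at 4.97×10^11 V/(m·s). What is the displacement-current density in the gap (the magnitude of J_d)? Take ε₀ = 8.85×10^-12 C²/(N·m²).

4.40 A/m²

The displacement-current density is ε₀ ∂E/∂t = (8.85×10^-12)(4.97×10^11) = 4.40 A/m².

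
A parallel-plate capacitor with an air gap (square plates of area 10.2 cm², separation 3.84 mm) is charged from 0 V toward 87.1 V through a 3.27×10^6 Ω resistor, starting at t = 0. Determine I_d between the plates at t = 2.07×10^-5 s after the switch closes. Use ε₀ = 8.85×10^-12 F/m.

1.80×10^-6 A

With C = ε₀A/d = (8.85×10^-12)(1.02×10^-3)/(3.84×10^-3) = 2.351×10^-12 F, the time constant is τ = RC = 7.688×10^-6 s, so t/τ = 2.693 and e^(−t/τ) = 0.06768.
I_d = I_cond = (V₀/R) e^(−t/τ) = (2.664×10^-5)(0.06768) = 1.80×10^-6 A.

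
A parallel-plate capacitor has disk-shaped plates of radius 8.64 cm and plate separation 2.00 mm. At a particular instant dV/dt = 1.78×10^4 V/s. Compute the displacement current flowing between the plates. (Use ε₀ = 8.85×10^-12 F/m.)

E = V/d so dE/dt = (dV/dt)/d = 8.900×10^6 V/(m·s), and I_d = ε₀ A dE/dt = (8.85×10^-12)(0.02345)(8.900×10^6) = 1.85×10^-6 A.

1.85×10^-6 A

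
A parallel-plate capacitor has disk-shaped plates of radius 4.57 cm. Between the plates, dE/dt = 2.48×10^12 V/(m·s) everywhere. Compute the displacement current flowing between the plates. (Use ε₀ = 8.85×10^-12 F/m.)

I_d = ε₀ A (dE/dt) = (8.85×10^-12)(6.561×10^-3 m²)(2.48×10^12) = 0.144 A.

0.144 A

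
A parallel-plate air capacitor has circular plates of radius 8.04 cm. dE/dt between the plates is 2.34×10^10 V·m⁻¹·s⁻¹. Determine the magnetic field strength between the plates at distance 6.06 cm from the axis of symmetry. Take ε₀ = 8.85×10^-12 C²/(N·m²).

7.89×10^-9 T

Total displacement current: I_d = ε₀(πR²)(dE/dt) = (8.85×10^-12)(0.02031)(2.34×10^10) = 4.206×10^-3 A.
An Ampèrian loop of radius r encloses a fraction (r/R)² of I_d. Then B·2πr = μ₀ I_d (r/R)², giving B = μ₀ I_d r/(2πR²) = 7.89×10^-9 T.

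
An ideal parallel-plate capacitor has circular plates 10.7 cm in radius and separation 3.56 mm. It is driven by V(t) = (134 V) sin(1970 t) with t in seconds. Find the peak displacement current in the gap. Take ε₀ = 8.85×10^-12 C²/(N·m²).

2.36×10^-5 A

(dE/dt)_max = V₀ω/d = 7.415×10^7 V/(m·s); ω = 1970 rad/s.
I_d,max = ε₀ A (dE/dt)_max = (8.85×10^-12)(0.03597)(7.415×10^7) = 2.36×10^-5 A.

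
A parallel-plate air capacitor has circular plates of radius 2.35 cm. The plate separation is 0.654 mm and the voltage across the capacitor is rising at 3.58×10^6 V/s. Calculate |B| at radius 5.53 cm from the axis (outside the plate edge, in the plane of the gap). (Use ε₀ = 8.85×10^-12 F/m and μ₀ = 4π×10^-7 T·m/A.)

3.04×10^-10 T

With E = V/d, dE/dt = 5.474×10^9 V/(m·s) and πR² = 1.735×10^-3 m², giving I_d = ε₀ πR² dE/dt = 8.405×10^-5 A.
With r > R the enclosed displacement current is the full I_d; B = μ₀ I_d / (2πr) = 3.04×10^-10 T.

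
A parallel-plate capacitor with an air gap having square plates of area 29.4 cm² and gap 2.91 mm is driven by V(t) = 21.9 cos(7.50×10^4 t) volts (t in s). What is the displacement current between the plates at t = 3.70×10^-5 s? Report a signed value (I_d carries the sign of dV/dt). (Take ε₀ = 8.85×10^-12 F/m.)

dE/dt = (V₀ω/d)·−sin(ωt) with ωt = 2.775 rad: (21.9)(7.50×10^4)(-0.3584)/(2.91×10^-3) = -2.023×10^8 V/(m·s).
I_d = ε₀ A dE/dt = (8.85×10^-12)(2.94×10^-3)(-2.023×10^8) = -5.26×10^-6 A.

-5.26×10^-6 A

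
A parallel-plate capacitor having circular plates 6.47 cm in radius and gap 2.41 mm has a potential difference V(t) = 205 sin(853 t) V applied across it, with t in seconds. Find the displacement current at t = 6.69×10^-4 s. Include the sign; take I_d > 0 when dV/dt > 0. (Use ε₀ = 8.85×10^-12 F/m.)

7.11×10^-6 A

C = ε₀A/d = (8.85×10^-12)(0.01315)/(2.41×10^-3) = 4.829×10^-11 F. dV/dt = V₀ω·cos(ωt); at ωt = 0.570657 rad this factor is 0.8415.
I_d = C dV/dt = (4.829×10^-11)(205)(853)(0.8415) = 7.11×10^-6 A.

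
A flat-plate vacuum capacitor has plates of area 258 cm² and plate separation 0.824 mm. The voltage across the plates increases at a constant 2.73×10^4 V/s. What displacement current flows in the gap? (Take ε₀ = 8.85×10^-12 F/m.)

C = ε₀A/d = (8.85×10^-12)(0.0258)/(8.24×10^-4) = 2.771×10^-10 F.
I_d = C dV/dt = (2.771×10^-10)(2.73×10^4) = 7.56×10^-6 A.

7.56×10^-6 A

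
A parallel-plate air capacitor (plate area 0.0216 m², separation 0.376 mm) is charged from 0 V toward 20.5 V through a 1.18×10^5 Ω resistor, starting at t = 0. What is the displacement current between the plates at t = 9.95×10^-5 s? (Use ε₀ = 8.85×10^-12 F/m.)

3.31×10^-5 A

C = ε₀A/d = (8.85×10^-12)(0.0216)/(3.76×10^-4) = 5.084×10^-10 F, so τ = RC = 5.999×10^-5 s.
The conduction current is I(t) = (V₀/R) e^(−t/τ), and the displacement current between the plates equals it.
t/τ = 1.659; I_d = (20.5/1.18×10^5) · e^(−1.659) = (1.737×10^-4)(0.1903) = 3.31×10^-5 A.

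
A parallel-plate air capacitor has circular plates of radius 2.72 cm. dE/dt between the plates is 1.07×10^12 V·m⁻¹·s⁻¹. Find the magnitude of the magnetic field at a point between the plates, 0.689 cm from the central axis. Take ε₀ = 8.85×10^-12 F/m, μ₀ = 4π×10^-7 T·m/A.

Total displacement current: I_d = ε₀(πR²)(dE/dt) = (8.85×10^-12)(2.324×10^-3)(1.07×10^12) = 0.02201 A.
∮B·dl = μ₀ I_d,enc with I_d,enc = I_d r²/R² = 1.412×10^-3 A; so B = μ₀ I_d,enc/(2πr) = 4.10×10^-8 T.

4.10×10^-8 T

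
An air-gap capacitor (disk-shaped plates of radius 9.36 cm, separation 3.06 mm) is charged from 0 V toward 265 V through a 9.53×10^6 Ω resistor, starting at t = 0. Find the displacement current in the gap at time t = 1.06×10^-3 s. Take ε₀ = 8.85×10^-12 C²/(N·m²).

C = ε₀A/d = (8.85×10^-12)(0.02752)/(3.06×10^-3) = 7.959×10^-11 F and τ = RC = 7.585×10^-4 s. I_d in the gap equals the RC charging current.
I_d(t) = (V₀/R) e^(−t/τ) = 2.781×10^-5 · e^(−1.397) = 6.88×10^-6 A.

6.88×10^-6 A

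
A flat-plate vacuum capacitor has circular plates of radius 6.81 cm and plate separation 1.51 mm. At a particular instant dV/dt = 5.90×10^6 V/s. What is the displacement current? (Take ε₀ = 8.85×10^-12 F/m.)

5.04×10^-4 A

E = V/d so dE/dt = (dV/dt)/d = 3.907×10^9 V/(m·s), and I_d = ε₀ A dE/dt = (8.85×10^-12)(0.01457)(3.907×10^9) = 5.04×10^-4 A.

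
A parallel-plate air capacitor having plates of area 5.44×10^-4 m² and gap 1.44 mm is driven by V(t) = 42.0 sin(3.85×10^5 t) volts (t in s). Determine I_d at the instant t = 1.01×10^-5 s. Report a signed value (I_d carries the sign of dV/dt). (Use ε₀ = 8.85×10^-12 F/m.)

-3.97×10^-5 A

dE/dt = (V₀ω/d)·cos(ωt) with ωt = 3.8885 rad: (42.0)(3.85×10^5)(-0.7338)/(1.44×10^-3) = -8.240×10^9 V/(m·s).
I_d = ε₀ A dE/dt = (8.85×10^-12)(5.44×10^-4)(-8.240×10^9) = -3.97×10^-5 A.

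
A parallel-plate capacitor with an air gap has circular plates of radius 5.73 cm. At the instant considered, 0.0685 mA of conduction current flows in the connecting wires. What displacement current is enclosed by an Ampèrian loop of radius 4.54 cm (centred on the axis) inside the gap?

Between the plates the displacement current equals the wire current: I_d = 0.0685 mA = 6.85×10^-5 A.
The field is uniform, so I_d,enc = I_d (r/R)² = (6.85×10^-5)(4.54/5.73)² = 4.30×10^-5 A.

4.30×10^-5 A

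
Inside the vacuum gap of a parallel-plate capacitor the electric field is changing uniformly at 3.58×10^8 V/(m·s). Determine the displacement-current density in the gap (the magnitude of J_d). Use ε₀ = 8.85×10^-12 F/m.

3.17×10^-3 A/m²

The displacement-current density is ε₀ ∂E/∂t = (8.85×10^-12)(3.58×10^8) = 3.17×10^-3 A/m².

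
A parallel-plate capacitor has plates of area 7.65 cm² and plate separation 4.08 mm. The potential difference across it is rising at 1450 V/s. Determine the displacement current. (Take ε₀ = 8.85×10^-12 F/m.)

2.41×10^-9 A

The displacement current equals the charging current C dV/dt. With C = ε₀A/d = (8.85×10^-12)(7.65×10^-4)/(4.08×10^-3) = 1.659×10^-12 F, I_d = (1.659×10^-12)(1450) = 2.41×10^-9 A.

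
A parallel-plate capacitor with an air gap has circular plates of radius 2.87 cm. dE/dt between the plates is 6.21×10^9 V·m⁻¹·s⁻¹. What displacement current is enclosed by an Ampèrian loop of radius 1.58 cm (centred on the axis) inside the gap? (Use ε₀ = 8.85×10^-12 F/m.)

4.31×10^-5 A

I_d = ε₀ dΦ_E/dt = ε₀ πR² (dE/dt) = (8.85×10^-12)(2.588×10^-3)(6.21×10^9) = 1.422×10^-4 A through the full plate area.
Since J_d is uniform, the enclosed fraction is (r/R)² = 0.3031, giving I_d,enc = 4.31×10^-5 A.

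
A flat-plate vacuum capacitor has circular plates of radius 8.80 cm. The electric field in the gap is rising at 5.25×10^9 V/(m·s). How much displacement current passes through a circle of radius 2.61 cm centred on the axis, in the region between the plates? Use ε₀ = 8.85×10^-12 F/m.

9.94×10^-5 A

I_d = ε₀ dΦ_E/dt = ε₀ πR² (dE/dt) = (8.85×10^-12)(0.02433)(5.25×10^9) = 1.130×10^-3 A through the full plate area.
Through an area πr² the displacement current is I_d·(πr²/πR²) = I_d (r/R)² = 9.94×10^-5 A.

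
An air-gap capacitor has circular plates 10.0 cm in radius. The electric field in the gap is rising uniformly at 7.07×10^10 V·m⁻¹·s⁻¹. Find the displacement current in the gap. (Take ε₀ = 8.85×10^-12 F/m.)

0.0197 A

With a uniform field, Φ_E = EA, so I_d = ε₀ A dE/dt = 0.0197 A.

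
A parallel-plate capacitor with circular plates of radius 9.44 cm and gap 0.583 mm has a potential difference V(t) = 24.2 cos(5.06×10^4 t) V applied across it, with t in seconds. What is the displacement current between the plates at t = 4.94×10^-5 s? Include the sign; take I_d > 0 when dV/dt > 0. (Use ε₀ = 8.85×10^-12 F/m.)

C = ε₀A/d = (8.85×10^-12)(0.02800)/(5.83×10^-4) = 4.250×10^-10 F. dV/dt = V₀ω·−sin(ωt); at ωt = 2.49964 rad this factor is -0.5988.
I_d = C dV/dt = (4.250×10^-10)(24.2)(5.06×10^4)(-0.5988) = -3.12×10^-4 A.

-3.12×10^-4 A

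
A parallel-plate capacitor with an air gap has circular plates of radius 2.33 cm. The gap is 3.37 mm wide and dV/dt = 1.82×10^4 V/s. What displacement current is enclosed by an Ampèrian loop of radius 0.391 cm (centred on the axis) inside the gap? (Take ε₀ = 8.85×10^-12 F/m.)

dE/dt = (dV/dt)/d = 5.401×10^6 V/(m·s); I_d = ε₀(πR²)(dE/dt) = (8.85×10^-12)(1.706×10^-3)(5.401×10^6) = 8.154×10^-8 A.
The field is uniform, so I_d,enc = I_d (r/R)² = (8.154×10^-8)(0.391/2.33)² = 2.30×10^-9 A.

2.30×10^-9 A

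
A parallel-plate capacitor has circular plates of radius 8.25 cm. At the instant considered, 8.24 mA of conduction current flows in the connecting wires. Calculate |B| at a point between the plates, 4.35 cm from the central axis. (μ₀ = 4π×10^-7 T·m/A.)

By continuity the displacement current in the gap matches the conduction current: I_d = 8.24×10^-3 A.
∮B·dl = μ₀ I_d,enc with I_d,enc = I_d r²/R² = 2.291×10^-3 A; so B = μ₀ I_d,enc/(2πr) = 1.05×10^-8 T.

1.05×10^-8 T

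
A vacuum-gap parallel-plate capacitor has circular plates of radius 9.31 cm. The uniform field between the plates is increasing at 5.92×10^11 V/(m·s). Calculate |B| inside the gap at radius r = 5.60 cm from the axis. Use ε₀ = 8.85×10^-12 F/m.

1.84×10^-7 T

Total displacement current: I_d = ε₀(πR²)(dE/dt) = (8.85×10^-12)(0.02723)(5.92×10^11) = 0.1427 A.
∮B·dl = μ₀ I_d,enc with I_d,enc = I_d r²/R² = 0.05163 A; so B = μ₀ I_d,enc/(2πr) = 1.84×10^-7 T.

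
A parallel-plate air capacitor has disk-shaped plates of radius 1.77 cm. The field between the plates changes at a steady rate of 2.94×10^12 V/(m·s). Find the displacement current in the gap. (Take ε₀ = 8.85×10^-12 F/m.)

0.0256 A

I_d = ε₀ A (dE/dt) = (8.85×10^-12)(9.842×10^-4 m²)(2.94×10^12) = 0.0256 A.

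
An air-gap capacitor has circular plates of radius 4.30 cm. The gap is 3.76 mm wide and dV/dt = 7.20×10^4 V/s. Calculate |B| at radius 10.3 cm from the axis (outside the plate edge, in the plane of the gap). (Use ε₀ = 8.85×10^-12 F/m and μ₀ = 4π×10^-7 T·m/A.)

1.91×10^-12 T

I_d = C dV/dt with C = ε₀πR²/d = 1.367×10^-11 F, so I_d = (1.367×10^-11)(7.20×10^4) = 9.842×10^-7 A.
Outside the plates the loop encloses all of I_d, so B·2πr = μ₀ I_d and B = 1.91×10^-12 T.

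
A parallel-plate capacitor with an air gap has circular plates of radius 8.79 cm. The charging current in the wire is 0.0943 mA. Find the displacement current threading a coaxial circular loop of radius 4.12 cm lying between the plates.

2.07×10^-5 A

Between the plates the displacement current equals the wire current: I_d = 0.0943 mA = 9.43×10^-5 A.
The field is uniform, so I_d,enc = I_d (r/R)² = (9.43×10^-5)(4.12/8.79)² = 2.07×10^-5 A.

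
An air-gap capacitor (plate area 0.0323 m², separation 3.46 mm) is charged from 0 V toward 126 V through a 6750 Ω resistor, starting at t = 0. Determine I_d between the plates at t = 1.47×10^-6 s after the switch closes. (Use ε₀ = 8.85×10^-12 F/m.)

C = ε₀A/d = (8.85×10^-12)(0.0323)/(3.46×10^-3) = 8.262×10^-11 F, so τ = RC = 5.577×10^-7 s.
The conduction current is I(t) = (V₀/R) e^(−t/τ), and the displacement current between the plates equals it.
t/τ = 2.636; I_d = (126/6750) · e^(−2.636) = (0.01867)(0.07165) = 1.34×10^-3 A.

1.34×10^-3 A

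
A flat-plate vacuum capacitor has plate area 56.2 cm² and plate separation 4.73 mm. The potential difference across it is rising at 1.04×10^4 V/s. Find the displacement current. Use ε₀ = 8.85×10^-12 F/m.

C = ε₀A/d = (8.85×10^-12)(5.62×10^-3)/(4.73×10^-3) = 1.052×10^-11 F.
I_d = C dV/dt = (1.052×10^-11)(1.04×10^4) = 1.09×10^-7 A.

1.09×10^-7 A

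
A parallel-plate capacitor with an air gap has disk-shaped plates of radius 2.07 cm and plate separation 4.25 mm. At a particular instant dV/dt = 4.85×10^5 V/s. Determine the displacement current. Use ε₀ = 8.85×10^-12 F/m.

The displacement current equals the charging current C dV/dt. With C = ε₀A/d = (8.85×10^-12)(1.346×10^-3)/(4.25×10^-3) = 2.803×10^-12 F, I_d = (2.803×10^-12)(4.85×10^5) = 1.36×10^-6 A.

1.36×10^-6 A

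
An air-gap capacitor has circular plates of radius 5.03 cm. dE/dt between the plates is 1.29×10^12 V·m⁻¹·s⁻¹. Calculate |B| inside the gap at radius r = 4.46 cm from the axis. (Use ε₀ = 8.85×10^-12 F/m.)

I_d = ε₀ dΦ_E/dt = ε₀ πR² (dE/dt) = (8.85×10^-12)(7.949×10^-3)(1.29×10^12) = 0.09075 A through the full plate area.
An Ampèrian loop of radius r encloses a fraction (r/R)² of I_d. Then B·2πr = μ₀ I_d (r/R)², giving B = μ₀ I_d r/(2πR²) = 3.20×10^-7 T.

3.20×10^-7 T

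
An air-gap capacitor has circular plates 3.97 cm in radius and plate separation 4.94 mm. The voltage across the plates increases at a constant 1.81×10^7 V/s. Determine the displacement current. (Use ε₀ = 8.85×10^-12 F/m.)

1.61×10^-4 A

The field between the plates is E = V/d, so dE/dt = (1.81×10^7)/(4.94×10^-3 m) = 3.664×10^9 V/(m·s).
I_d = ε₀ A (dE/dt) = (8.85×10^-12)(4.951×10^-3)(3.664×10^9) = 1.61×10^-4 A.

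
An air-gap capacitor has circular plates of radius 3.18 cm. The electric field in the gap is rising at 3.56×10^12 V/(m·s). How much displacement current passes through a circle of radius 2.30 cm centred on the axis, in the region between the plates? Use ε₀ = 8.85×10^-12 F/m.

Total displacement current: I_d = ε₀(πR²)(dE/dt) = (8.85×10^-12)(3.177×10^-3)(3.56×10^12) = 0.1001 A.
Since J_d is uniform, the enclosed fraction is (r/R)² = 0.5231, giving I_d,enc = 0.0524 A.

0.0524 A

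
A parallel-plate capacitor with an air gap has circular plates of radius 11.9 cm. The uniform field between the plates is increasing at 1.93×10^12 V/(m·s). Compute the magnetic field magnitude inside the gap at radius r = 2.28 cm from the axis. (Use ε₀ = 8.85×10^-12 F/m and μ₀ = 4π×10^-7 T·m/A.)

2.45×10^-7 T

Through the whole plate area (πR² = 0.04449 m²), I_d = ε₀ πR² dE/dt = 0.7599 A.
For r < R the Ampère–Maxwell law gives B(2πr) = μ₀ I_d (r²/R²), so B = μ₀ I_d r/(2πR²) = (4π×10^-7)(0.7599)(0.0228)/(2π·0.119²) = 2.45×10^-7 T.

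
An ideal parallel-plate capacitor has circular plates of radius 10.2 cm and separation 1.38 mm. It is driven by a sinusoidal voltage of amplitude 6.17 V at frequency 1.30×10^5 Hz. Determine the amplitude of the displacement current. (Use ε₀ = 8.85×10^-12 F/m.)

The displacement current equals the conduction current C dV/dt, which peaks at C V₀ ω.
With C = ε₀A/d = (8.85×10^-12)(0.03269)/(1.38×10^-3) = 2.096×10^-10 F and ω = 2πf = 8.168×10^5 rad/s, I_d,max = (2.096×10^-10)(6.17)(8.168×10^5) = 1.06×10^-3 A.

1.06×10^-3 A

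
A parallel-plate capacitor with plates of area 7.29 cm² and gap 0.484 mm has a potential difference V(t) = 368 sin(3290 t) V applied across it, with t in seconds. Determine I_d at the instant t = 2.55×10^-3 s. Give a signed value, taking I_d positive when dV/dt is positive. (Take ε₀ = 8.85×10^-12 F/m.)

C = ε₀A/d = (8.85×10^-12)(7.29×10^-4)/(4.84×10^-4) = 1.333×10^-11 F. dV/dt = V₀ω·cos(ωt); at ωt = 8.3895 rad this factor is -0.5103.
I_d = C dV/dt = (1.333×10^-11)(368)(3290)(-0.5103) = -8.24×10^-6 A.

-8.24×10^-6 A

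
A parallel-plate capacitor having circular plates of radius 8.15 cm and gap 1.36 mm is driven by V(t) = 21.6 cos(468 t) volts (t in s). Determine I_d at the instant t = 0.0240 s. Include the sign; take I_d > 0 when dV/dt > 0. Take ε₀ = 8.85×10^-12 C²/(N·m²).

C = ε₀A/d = (8.85×10^-12)(0.02087)/(1.36×10^-3) = 1.358×10^-10 F. dV/dt = V₀ω·−sin(ωt); at ωt = 11.232 rad this factor is 0.9722.
I_d = C dV/dt = (1.358×10^-10)(21.6)(468)(0.9722) = 1.33×10^-6 A.

1.33×10^-6 A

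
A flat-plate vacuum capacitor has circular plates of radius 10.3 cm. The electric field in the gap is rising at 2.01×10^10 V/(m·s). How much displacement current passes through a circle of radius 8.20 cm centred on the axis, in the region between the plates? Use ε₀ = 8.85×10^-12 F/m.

3.76×10^-3 A

Total displacement current: I_d = ε₀(πR²)(dE/dt) = (8.85×10^-12)(0.03333)(2.01×10^10) = 5.929×10^-3 A.
Since J_d is uniform, the enclosed fraction is (r/R)² = 0.6338, giving I_d,enc = 3.76×10^-3 A.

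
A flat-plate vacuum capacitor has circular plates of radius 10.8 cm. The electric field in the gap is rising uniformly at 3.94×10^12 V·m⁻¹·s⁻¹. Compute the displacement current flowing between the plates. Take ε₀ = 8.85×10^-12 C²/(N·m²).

With a uniform field, Φ_E = EA, so I_d = ε₀ A dE/dt = 1.28 A.

1.28 A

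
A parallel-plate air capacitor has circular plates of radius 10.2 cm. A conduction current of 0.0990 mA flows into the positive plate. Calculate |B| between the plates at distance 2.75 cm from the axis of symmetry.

5.23×10^-11 T

Between the plates the displacement current equals the wire current: I_d = 0.0990 mA = 9.90×10^-5 A.
For r < R the Ampère–Maxwell law gives B(2πr) = μ₀ I_d (r²/R²), so B = μ₀ I_d r/(2πR²) = (4π×10^-7)(9.90×10^-5)(0.0275)/(2π·0.102²) = 5.23×10^-11 T.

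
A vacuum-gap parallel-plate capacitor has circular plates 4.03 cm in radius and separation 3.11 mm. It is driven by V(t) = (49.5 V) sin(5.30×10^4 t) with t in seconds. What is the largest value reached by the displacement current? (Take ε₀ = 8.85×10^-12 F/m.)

3.81×10^-5 A

C = ε₀A/d = (8.85×10^-12)(5.102×10^-3)/(3.11×10^-3) = 1.452×10^-11 F; ω = 5.30×10^4 rad/s.
I_d = C dV/dt, so |I_d|_max = C V₀ ω = (1.452×10^-11)(49.5)(5.30×10^4) = 3.81×10^-5 A.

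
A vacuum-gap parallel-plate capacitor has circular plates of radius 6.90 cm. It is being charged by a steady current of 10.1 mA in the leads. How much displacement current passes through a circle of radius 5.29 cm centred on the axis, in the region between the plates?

Between the plates the displacement current equals the wire current: I_d = 10.1 mA = 0.0101 A.
The field is uniform, so I_d,enc = I_d (r/R)² = (0.0101)(5.29/6.90)² = 5.94×10^-3 A.

5.94×10^-3 A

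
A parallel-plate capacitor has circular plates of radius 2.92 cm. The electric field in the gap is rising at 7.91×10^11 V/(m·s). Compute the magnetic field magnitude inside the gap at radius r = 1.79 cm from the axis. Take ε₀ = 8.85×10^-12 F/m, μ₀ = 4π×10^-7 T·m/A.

7.87×10^-8 T

Through the whole plate area (πR² = 2.679×10^-3 m²), I_d = ε₀ πR² dE/dt = 0.01875 A.
An Ampèrian loop of radius r encloses a fraction (r/R)² of I_d. Then B·2πr = μ₀ I_d (r/R)², giving B = μ₀ I_d r/(2πR²) = 7.87×10^-8 T.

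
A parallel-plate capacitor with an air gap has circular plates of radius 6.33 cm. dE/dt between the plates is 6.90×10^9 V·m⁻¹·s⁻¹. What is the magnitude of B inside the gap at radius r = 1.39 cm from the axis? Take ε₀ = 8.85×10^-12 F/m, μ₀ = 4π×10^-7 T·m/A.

5.33×10^-10 T

I_d = ε₀ dΦ_E/dt = ε₀ πR² (dE/dt) = (8.85×10^-12)(0.01259)(6.90×10^9) = 7.688×10^-4 A through the full plate area.
For r < R the Ampère–Maxwell law gives B(2πr) = μ₀ I_d (r²/R²), so B = μ₀ I_d r/(2πR²) = (4π×10^-7)(7.688×10^-4)(0.0139)/(2π·0.0633²) = 5.33×10^-10 T.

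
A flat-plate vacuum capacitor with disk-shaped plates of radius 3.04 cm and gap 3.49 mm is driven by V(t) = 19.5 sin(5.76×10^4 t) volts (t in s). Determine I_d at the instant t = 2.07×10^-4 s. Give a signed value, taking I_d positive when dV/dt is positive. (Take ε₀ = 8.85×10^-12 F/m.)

dE/dt = (V₀ω/d)·cos(ωt) with ωt = 11.9232 rad: (19.5)(5.76×10^4)(0.8002)/(3.49×10^-3) = 2.575×10^8 V/(m·s).
I_d = ε₀ A dE/dt = (8.85×10^-12)(2.903×10^-3)(2.575×10^8) = 6.62×10^-6 A.

6.62×10^-6 A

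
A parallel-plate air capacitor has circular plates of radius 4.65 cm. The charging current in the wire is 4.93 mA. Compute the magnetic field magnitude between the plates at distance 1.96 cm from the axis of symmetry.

8.94×10^-9 T

No conduction current crosses the gap, so I_d there equals the 4.93×10^-3 A in the leads.
∮B·dl = μ₀ I_d,enc with I_d,enc = I_d r²/R² = 8.759×10^-4 A; so B = μ₀ I_d,enc/(2πr) = 8.94×10^-9 T.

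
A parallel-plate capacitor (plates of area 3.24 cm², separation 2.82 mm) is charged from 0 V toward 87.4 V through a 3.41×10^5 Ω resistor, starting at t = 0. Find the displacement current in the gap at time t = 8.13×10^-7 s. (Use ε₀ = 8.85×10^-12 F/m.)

2.46×10^-5 A

With C = ε₀A/d = (8.85×10^-12)(3.24×10^-4)/(2.82×10^-3) = 1.017×10^-12 F, the time constant is τ = RC = 3.468×10^-7 s, so t/τ = 2.344 and e^(−t/τ) = 0.09594.
I_d = I_cond = (V₀/R) e^(−t/τ) = (2.563×10^-4)(0.09594) = 2.46×10^-5 A.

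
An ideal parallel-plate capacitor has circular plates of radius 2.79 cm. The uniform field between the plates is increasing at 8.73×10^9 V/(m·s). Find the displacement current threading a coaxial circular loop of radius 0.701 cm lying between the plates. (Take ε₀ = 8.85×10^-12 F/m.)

1.19×10^-5 A

I_d = ε₀ dΦ_E/dt = ε₀ πR² (dE/dt) = (8.85×10^-12)(2.445×10^-3)(8.73×10^9) = 1.889×10^-4 A through the full plate area.
Since J_d is uniform, the enclosed fraction is (r/R)² = 0.06313, giving I_d,enc = 1.19×10^-5 A.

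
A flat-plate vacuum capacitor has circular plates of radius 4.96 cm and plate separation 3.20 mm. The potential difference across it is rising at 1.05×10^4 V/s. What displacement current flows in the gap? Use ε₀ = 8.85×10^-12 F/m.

2.24×10^-7 A

The field between the plates is E = V/d, so dE/dt = (1.05×10^4)/(3.20×10^-3 m) = 3.281×10^6 V/(m·s).
I_d = ε₀ A (dE/dt) = (8.85×10^-12)(7.729×10^-3)(3.281×10^6) = 2.24×10^-7 A.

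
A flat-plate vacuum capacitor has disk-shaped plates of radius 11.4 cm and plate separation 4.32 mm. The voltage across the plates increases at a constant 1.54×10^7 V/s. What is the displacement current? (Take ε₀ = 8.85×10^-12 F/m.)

1.29×10^-3 A

E = V/d so dE/dt = (dV/dt)/d = 3.565×10^9 V/(m·s), and I_d = ε₀ A dE/dt = (8.85×10^-12)(0.04083)(3.565×10^9) = 1.29×10^-3 A.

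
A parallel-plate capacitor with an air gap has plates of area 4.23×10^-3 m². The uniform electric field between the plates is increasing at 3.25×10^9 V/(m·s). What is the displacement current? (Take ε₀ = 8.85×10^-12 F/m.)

With a uniform field, Φ_E = EA, so I_d = ε₀ A dE/dt = 1.22×10^-4 A.

1.22×10^-4 A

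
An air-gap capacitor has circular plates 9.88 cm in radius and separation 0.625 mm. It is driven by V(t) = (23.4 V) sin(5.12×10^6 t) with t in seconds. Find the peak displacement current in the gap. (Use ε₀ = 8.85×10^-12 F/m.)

C = ε₀A/d = (8.85×10^-12)(0.03067)/(6.25×10^-4) = 4.343×10^-10 F; ω = 5.12×10^6 rad/s.
I_d = C dV/dt, so |I_d|_max = C V₀ ω = (4.343×10^-10)(23.4)(5.12×10^6) = 0.0520 A.

0.0520 A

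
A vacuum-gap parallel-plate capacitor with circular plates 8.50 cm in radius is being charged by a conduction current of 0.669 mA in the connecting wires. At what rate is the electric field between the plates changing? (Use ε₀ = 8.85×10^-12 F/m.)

The displacement current between the plates equals the conduction current, I_d = 0.669 mA.
Inverting I_d = ε₀ A dE/dt gives dE/dt = 6.69×10^-4 / (8.85×10^-12 · 0.02270) = 3.33×10^9 V/(m·s).

3.33×10^9 V/(m·s)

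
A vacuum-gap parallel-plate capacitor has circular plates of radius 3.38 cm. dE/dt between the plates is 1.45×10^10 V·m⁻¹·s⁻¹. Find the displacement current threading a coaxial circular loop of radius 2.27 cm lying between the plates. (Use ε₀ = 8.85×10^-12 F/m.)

2.08×10^-4 A

I_d = ε₀ dΦ_E/dt = ε₀ πR² (dE/dt) = (8.85×10^-12)(3.589×10^-3)(1.45×10^10) = 4.606×10^-4 A through the full plate area.
Through an area πr² the displacement current is I_d·(πr²/πR²) = I_d (r/R)² = 2.08×10^-4 A.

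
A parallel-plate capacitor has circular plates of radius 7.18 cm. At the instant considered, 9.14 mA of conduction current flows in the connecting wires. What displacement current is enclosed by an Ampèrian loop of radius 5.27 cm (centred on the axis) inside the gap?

4.92×10^-3 A

No conduction current crosses the gap, so I_d there equals the 9.14×10^-3 A in the leads.
Since J_d is uniform, the enclosed fraction is (r/R)² = 0.5387, giving I_d,enc = 4.92×10^-3 A.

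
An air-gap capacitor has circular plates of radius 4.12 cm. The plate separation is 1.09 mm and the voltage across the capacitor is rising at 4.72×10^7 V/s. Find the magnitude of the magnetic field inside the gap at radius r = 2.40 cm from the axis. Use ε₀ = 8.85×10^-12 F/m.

5.78×10^-9 T

dE/dt = (dV/dt)/d = 4.330×10^10 V/(m·s); I_d = ε₀(πR²)(dE/dt) = (8.85×10^-12)(5.333×10^-3)(4.330×10^10) = 2.044×10^-3 A.
∮B·dl = μ₀ I_d,enc with I_d,enc = I_d r²/R² = 6.936×10^-4 A; so B = μ₀ I_d,enc/(2πr) = 5.78×10^-9 T.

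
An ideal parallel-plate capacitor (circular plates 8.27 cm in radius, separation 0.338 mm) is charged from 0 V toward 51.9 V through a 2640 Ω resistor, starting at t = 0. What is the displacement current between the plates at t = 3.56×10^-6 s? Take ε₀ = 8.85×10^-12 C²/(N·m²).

C = ε₀A/d = (8.85×10^-12)(0.02149)/(3.38×10^-4) = 5.627×10^-10 F, so τ = RC = 1.486×10^-6 s.
The conduction current is I(t) = (V₀/R) e^(−t/τ), and the displacement current between the plates equals it.
t/τ = 2.396; I_d = (51.9/2640) · e^(−2.396) = (0.01966)(0.09108) = 1.79×10^-3 A.

1.79×10^-3 A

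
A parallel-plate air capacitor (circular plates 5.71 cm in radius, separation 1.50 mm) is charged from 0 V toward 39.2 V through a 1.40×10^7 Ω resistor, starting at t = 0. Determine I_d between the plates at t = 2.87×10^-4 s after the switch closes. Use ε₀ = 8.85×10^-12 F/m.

1.99×10^-6 A

C = ε₀A/d = (8.85×10^-12)(0.01024)/(1.50×10^-3) = 6.042×10^-11 F and τ = RC = 8.459×10^-4 s. I_d in the gap equals the RC charging current.
I_d(t) = (V₀/R) e^(−t/τ) = 2.800×10^-6 · e^(−0.3393) = 1.99×10^-6 A.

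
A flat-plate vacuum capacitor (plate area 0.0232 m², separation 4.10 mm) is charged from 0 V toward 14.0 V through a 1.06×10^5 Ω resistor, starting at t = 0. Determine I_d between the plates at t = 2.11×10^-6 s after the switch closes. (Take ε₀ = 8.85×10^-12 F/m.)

With C = ε₀A/d = (8.85×10^-12)(0.0232)/(4.10×10^-3) = 5.008×10^-11 F, the time constant is τ = RC = 5.308×10^-6 s, so t/τ = 0.3975 and e^(−t/τ) = 0.6720.
I_d = I_cond = (V₀/R) e^(−t/τ) = (1.321×10^-4)(0.6720) = 8.88×10^-5 A.

8.88×10^-5 A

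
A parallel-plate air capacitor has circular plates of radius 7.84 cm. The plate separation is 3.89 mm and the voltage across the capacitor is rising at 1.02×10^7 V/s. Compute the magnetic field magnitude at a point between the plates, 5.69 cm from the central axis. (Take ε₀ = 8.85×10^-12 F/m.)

8.30×10^-10 T

I_d = C dV/dt with C = ε₀πR²/d = 4.393×10^-11 F, so I_d = (4.393×10^-11)(1.02×10^7) = 4.481×10^-4 A.
An Ampèrian loop of radius r encloses a fraction (r/R)² of I_d. Then B·2πr = μ₀ I_d (r/R)², giving B = μ₀ I_d r/(2πR²) = 8.30×10^-10 T.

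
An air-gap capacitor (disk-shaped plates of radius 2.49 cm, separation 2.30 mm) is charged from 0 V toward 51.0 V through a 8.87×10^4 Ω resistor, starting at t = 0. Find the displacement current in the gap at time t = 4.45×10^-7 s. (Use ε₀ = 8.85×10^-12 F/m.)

C = ε₀A/d = (8.85×10^-12)(1.948×10^-3)/(2.30×10^-3) = 7.496×10^-12 F and τ = RC = 6.649×10^-7 s. I_d in the gap equals the RC charging current.
I_d(t) = (V₀/R) e^(−t/τ) = 5.750×10^-4 · e^(−0.6693) = 2.94×10^-4 A.

2.94×10^-4 A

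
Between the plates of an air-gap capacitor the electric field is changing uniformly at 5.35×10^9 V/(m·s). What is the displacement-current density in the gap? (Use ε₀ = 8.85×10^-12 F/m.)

0.0473 A/m²

The displacement-current density is ε₀ ∂E/∂t = (8.85×10^-12)(5.35×10^9) = 0.0473 A/m².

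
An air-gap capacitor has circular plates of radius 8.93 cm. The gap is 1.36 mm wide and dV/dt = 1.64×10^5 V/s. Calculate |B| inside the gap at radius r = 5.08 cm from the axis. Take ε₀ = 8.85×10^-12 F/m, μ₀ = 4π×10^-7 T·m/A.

dE/dt = (dV/dt)/d = 1.206×10^8 V/(m·s); I_d = ε₀(πR²)(dE/dt) = (8.85×10^-12)(0.02505)(1.206×10^8) = 2.674×10^-5 A.
For r < R the Ampère–Maxwell law gives B(2πr) = μ₀ I_d (r²/R²), so B = μ₀ I_d r/(2πR²) = (4π×10^-7)(2.674×10^-5)(0.0508)/(2π·0.0893²) = 3.41×10^-11 T.

3.41×10^-11 T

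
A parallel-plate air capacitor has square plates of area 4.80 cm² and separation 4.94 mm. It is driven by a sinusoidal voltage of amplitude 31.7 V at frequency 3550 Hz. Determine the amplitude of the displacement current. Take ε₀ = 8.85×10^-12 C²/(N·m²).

6.08×10^-7 A

The displacement current equals the conduction current C dV/dt, which peaks at C V₀ ω.
With C = ε₀A/d = (8.85×10^-12)(4.80×10^-4)/(4.94×10^-3) = 8.599×10^-13 F and ω = 2πf = 2.231×10^4 rad/s, I_d,max = (8.599×10^-13)(31.7)(2.231×10^4) = 6.08×10^-7 A.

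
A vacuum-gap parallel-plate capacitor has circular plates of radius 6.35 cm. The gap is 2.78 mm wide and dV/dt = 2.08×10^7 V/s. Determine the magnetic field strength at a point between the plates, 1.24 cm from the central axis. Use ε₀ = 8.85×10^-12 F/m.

With E = V/d, dE/dt = 7.482×10^9 V/(m·s) and πR² = 0.01267 m², giving I_d = ε₀ πR² dE/dt = 8.390×10^-4 A.
For r < R the Ampère–Maxwell law gives B(2πr) = μ₀ I_d (r²/R²), so B = μ₀ I_d r/(2πR²) = (4π×10^-7)(8.390×10^-4)(0.0124)/(2π·0.0635²) = 5.16×10^-10 T.

5.16×10^-10 T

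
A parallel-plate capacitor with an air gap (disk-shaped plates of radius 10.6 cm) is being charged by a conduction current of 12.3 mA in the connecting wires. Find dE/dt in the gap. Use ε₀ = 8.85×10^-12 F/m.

3.94×10^10 V/(m·s)

By continuity, I_d in the gap equals the 12.3 mA flowing in the wire.
Since I_d = ε₀ A dE/dt, dE/dt = I_d/(ε₀A) = (0.0123)/((8.85×10^-12)(0.03530)) = 3.94×10^10 V/(m·s).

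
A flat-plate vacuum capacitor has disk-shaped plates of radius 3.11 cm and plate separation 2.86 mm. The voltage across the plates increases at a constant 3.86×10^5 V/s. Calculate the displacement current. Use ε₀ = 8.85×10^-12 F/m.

The displacement current equals the charging current C dV/dt. With C = ε₀A/d = (8.85×10^-12)(3.039×10^-3)/(2.86×10^-3) = 9.404×10^-12 F, I_d = (9.404×10^-12)(3.86×10^5) = 3.63×10^-6 A.

3.63×10^-6 A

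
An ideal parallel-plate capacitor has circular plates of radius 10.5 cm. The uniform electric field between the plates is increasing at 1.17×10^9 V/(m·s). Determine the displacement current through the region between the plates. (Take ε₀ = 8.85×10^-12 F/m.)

3.59×10^-4 A

With a uniform field, Φ_E = EA, so I_d = ε₀ A dE/dt = 3.59×10^-4 A.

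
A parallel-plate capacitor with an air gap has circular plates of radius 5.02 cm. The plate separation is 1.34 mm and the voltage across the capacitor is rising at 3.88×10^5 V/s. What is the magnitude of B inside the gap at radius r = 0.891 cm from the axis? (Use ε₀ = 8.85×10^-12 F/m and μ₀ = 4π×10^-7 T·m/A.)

1.43×10^-11 T

dE/dt = (dV/dt)/d = 2.896×10^8 V/(m·s); I_d = ε₀(πR²)(dE/dt) = (8.85×10^-12)(7.917×10^-3)(2.896×10^8) = 2.029×10^-5 A.
∮B·dl = μ₀ I_d,enc with I_d,enc = I_d r²/R² = 6.392×10^-7 A; so B = μ₀ I_d,enc/(2πr) = 1.43×10^-11 T.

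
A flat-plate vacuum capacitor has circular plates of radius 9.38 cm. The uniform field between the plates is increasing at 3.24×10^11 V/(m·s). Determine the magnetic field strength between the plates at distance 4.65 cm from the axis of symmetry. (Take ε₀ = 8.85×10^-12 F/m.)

I_d = ε₀ dΦ_E/dt = ε₀ πR² (dE/dt) = (8.85×10^-12)(0.02764)(3.24×10^11) = 0.07925 A through the full plate area.
∮B·dl = μ₀ I_d,enc with I_d,enc = I_d r²/R² = 0.01948 A; so B = μ₀ I_d,enc/(2πr) = 8.38×10^-8 T.

8.38×10^-8 T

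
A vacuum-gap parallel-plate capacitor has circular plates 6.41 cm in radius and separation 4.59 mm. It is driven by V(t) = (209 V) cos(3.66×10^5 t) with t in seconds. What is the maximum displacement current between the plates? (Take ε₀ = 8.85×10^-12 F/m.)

1.90×10^-3 A

(dE/dt)_max = V₀ω/d = 1.667×10^10 V/(m·s); ω = 3.66×10^5 rad/s.
I_d,max = ε₀ A (dE/dt)_max = (8.85×10^-12)(0.01291)(1.667×10^10) = 1.90×10^-3 A.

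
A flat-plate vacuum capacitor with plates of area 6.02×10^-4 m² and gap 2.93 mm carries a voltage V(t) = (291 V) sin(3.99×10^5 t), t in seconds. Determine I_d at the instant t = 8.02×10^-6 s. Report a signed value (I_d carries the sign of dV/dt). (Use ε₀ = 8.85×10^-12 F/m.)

-2.11×10^-4 A

C = ε₀A/d = (8.85×10^-12)(6.02×10^-4)/(2.93×10^-3) = 1.818×10^-12 F. dV/dt = V₀ω·cos(ωt); at ωt = 3.19998 rad this factor is -0.9983.
I_d = C dV/dt = (1.818×10^-12)(291)(3.99×10^5)(-0.9983) = -2.11×10^-4 A.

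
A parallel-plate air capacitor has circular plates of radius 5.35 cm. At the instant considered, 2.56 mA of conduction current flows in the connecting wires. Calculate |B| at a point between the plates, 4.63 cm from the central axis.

No conduction current crosses the gap, so I_d there equals the 2.56×10^-3 A in the leads.
An Ampèrian loop of radius r encloses a fraction (r/R)² of I_d. Then B·2πr = μ₀ I_d (r/R)², giving B = μ₀ I_d r/(2πR²) = 8.28×10^-9 T.

8.28×10^-9 T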